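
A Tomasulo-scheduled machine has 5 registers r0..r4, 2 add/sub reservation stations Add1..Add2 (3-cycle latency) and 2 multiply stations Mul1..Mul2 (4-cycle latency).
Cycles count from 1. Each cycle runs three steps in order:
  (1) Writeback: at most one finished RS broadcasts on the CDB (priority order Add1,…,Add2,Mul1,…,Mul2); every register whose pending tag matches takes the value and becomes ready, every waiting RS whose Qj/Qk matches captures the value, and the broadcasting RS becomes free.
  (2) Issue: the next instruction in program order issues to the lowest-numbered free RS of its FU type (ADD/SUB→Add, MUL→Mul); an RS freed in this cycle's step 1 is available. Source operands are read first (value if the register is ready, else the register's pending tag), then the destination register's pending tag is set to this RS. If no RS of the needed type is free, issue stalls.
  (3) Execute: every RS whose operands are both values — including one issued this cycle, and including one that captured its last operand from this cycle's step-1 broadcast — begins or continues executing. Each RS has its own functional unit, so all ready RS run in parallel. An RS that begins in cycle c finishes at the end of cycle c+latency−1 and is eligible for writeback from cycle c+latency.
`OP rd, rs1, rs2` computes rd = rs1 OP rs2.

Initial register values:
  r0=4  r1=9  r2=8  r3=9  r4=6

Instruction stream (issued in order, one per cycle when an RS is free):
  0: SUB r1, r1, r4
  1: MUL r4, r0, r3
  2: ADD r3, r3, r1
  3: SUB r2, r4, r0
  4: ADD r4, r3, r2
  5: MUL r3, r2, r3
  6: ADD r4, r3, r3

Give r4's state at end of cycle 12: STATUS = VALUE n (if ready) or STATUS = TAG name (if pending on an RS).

cycle 1: issue SUB r1<-Add1 // r0:4,r1:Add1,r2:8,r3:9,r4:6
cycle 2: issue MUL r4<-Mul1 // r0:4,r1:Add1,r2:8,r3:9,r4:Mul1
cycle 3: issue ADD r3<-Add2 // r0:4,r1:Add1,r2:8,r3:Add2,r4:Mul1
cycle 4: CDB Add1=3; issue SUB r2<-Add1 // r0:4,r1:3,r2:Add1,r3:Add2,r4:Mul1
cycle 5: stall // r0:4,r1:3,r2:Add1,r3:Add2,r4:Mul1
cycle 6: CDB Mul1=36; stall // r0:4,r1:3,r2:Add1,r3:Add2,r4:36
cycle 7: CDB Add2=12; issue ADD r4<-Add2 // r0:4,r1:3,r2:Add1,r3:12,r4:Add2
cycle 8: issue MUL r3<-Mul1 // r0:4,r1:3,r2:Add1,r3:Mul1,r4:Add2
cycle 9: CDB Add1=32; issue ADD r4<-Add1 // r0:4,r1:3,r2:32,r3:Mul1,r4:Add1
cycle 10: - // r0:4,r1:3,r2:32,r3:Mul1,r4:Add1
cycle 11: - // r0:4,r1:3,r2:32,r3:Mul1,r4:Add1
cycle 12: CDB Add2=44 // r0:4,r1:3,r2:32,r3:Mul1,r4:Add1

STATUS = TAG Add1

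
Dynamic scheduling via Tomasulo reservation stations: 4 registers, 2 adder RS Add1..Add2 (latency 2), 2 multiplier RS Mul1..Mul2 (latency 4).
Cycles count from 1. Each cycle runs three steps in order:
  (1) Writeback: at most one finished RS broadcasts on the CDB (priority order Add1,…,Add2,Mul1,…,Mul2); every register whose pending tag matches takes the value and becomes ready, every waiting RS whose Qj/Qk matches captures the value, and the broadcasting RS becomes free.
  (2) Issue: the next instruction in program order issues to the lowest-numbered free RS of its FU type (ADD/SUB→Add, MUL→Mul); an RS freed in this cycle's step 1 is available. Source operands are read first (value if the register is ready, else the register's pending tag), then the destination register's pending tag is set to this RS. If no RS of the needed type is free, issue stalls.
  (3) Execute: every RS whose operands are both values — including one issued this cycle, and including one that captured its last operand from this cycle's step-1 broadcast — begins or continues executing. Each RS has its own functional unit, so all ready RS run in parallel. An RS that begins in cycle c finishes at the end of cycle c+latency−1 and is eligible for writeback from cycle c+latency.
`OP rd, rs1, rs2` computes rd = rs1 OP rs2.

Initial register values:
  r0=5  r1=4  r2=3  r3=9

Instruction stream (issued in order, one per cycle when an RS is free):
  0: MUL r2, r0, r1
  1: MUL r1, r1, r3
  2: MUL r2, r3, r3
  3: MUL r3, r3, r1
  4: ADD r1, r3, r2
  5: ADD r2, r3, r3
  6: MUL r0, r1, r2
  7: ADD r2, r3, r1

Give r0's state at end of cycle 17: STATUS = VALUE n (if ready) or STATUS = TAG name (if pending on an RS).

STATUS = VALUE 262440

c1: issue MUL r2<-Mul1 | r0:5,r1:4,r2:Mul1,r3:9
c2: issue MUL r1<-Mul2 | r0:5,r1:Mul2,r2:Mul1,r3:9
c3: stall | r0:5,r1:Mul2,r2:Mul1,r3:9
c4: stall | r0:5,r1:Mul2,r2:Mul1,r3:9
c5: CDB Mul1=20; issue MUL r2<-Mul1 | r0:5,r1:Mul2,r2:Mul1,r3:9
c6: CDB Mul2=36; issue MUL r3<-Mul2 | r0:5,r1:36,r2:Mul1,r3:Mul2
c7: issue ADD r1<-Add1 | r0:5,r1:Add1,r2:Mul1,r3:Mul2
c8: issue ADD r2<-Add2 | r0:5,r1:Add1,r2:Add2,r3:Mul2
c9: CDB Mul1=81; issue MUL r0<-Mul1 | r0:Mul1,r1:Add1,r2:Add2,r3:Mul2
c10: CDB Mul2=324; stall | r0:Mul1,r1:Add1,r2:Add2,r3:324
c11: stall | r0:Mul1,r1:Add1,r2:Add2,r3:324
c12: CDB Add1=405; issue ADD r2<-Add1 | r0:Mul1,r1:405,r2:Add1,r3:324
c13: CDB Add2=648 | r0:Mul1,r1:405,r2:Add1,r3:324
c14: CDB Add1=729 | r0:Mul1,r1:405,r2:729,r3:324
c15: - | r0:Mul1,r1:405,r2:729,r3:324
c16: - | r0:Mul1,r1:405,r2:729,r3:324
c17: CDB Mul1=262440 | r0:262440,r1:405,r2:729,r3:324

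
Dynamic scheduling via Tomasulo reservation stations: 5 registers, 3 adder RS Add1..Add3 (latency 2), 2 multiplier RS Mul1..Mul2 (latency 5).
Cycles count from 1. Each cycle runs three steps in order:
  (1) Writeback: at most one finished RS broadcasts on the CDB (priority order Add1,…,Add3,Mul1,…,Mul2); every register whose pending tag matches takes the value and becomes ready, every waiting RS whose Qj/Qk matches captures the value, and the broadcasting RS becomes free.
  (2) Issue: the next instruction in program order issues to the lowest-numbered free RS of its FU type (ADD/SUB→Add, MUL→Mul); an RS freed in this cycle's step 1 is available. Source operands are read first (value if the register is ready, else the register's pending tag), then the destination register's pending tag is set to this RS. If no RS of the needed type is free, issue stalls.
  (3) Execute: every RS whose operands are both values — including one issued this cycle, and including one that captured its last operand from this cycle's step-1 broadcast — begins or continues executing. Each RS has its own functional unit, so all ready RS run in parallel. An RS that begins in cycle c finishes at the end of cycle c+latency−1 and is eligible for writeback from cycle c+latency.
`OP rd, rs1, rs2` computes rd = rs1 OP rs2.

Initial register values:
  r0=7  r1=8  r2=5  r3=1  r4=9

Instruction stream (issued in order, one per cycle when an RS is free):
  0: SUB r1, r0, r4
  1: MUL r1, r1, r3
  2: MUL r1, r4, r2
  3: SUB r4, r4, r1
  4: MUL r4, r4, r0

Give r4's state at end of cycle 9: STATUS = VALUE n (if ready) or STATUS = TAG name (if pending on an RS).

c1: issue SUB r1<-Add1 | r0:7,r1:Add1,r2:5,r3:1,r4:9
c2: issue MUL r1<-Mul1 | r0:7,r1:Mul1,r2:5,r3:1,r4:9
c3: CDB Add1=-2; issue MUL r1<-Mul2 | r0:7,r1:Mul2,r2:5,r3:1,r4:9
c4: issue SUB r4<-Add1 | r0:7,r1:Mul2,r2:5,r3:1,r4:Add1
c5: stall | r0:7,r1:Mul2,r2:5,r3:1,r4:Add1
c6: stall | r0:7,r1:Mul2,r2:5,r3:1,r4:Add1
c7: stall | r0:7,r1:Mul2,r2:5,r3:1,r4:Add1
c8: CDB Mul1=-2; issue MUL r4<-Mul1 | r0:7,r1:Mul2,r2:5,r3:1,r4:Mul1
c9: CDB Mul2=45 | r0:7,r1:45,r2:5,r3:1,r4:Mul1

STATUS = TAG Mul1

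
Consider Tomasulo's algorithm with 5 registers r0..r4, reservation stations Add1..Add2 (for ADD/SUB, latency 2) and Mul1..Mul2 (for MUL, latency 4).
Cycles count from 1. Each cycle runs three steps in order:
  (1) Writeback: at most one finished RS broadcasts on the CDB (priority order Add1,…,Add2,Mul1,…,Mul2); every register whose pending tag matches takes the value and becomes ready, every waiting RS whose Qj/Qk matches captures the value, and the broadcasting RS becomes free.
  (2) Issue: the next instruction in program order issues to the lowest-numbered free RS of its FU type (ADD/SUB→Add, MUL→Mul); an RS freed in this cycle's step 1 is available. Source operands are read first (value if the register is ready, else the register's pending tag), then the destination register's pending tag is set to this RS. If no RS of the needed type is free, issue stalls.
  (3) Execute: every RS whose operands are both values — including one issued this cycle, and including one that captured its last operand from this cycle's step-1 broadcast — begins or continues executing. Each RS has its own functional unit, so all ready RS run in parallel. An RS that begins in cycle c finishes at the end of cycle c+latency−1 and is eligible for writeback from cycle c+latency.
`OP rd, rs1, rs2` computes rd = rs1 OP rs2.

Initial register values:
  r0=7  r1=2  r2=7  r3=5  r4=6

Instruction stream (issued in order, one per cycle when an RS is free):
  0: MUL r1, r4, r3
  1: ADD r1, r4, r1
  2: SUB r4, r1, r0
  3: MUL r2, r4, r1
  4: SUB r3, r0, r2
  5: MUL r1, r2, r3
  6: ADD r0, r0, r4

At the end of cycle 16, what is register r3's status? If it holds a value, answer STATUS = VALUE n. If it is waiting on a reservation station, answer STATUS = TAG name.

STATUS = VALUE -1037

c1: issue MUL r1<-Mul1 | r0:7,r1:Mul1,r2:7,r3:5,r4:6
c2: issue ADD r1<-Add1 | r0:7,r1:Add1,r2:7,r3:5,r4:6
c3: issue SUB r4<-Add2 | r0:7,r1:Add1,r2:7,r3:5,r4:Add2
c4: issue MUL r2<-Mul2 | r0:7,r1:Add1,r2:Mul2,r3:5,r4:Add2
c5: CDB Mul1=30; stall | r0:7,r1:Add1,r2:Mul2,r3:5,r4:Add2
c6: stall | r0:7,r1:Add1,r2:Mul2,r3:5,r4:Add2
c7: CDB Add1=36; issue SUB r3<-Add1 | r0:7,r1:36,r2:Mul2,r3:Add1,r4:Add2
c8: issue MUL r1<-Mul1 | r0:7,r1:Mul1,r2:Mul2,r3:Add1,r4:Add2
c9: CDB Add2=29; issue ADD r0<-Add2 | r0:Add2,r1:Mul1,r2:Mul2,r3:Add1,r4:29
c10: - | r0:Add2,r1:Mul1,r2:Mul2,r3:Add1,r4:29
c11: CDB Add2=36 | r0:36,r1:Mul1,r2:Mul2,r3:Add1,r4:29
c12: - | r0:36,r1:Mul1,r2:Mul2,r3:Add1,r4:29
c13: CDB Mul2=1044 | r0:36,r1:Mul1,r2:1044,r3:Add1,r4:29
c14: - | r0:36,r1:Mul1,r2:1044,r3:Add1,r4:29
c15: CDB Add1=-1037 | r0:36,r1:Mul1,r2:1044,r3:-1037,r4:29
c16: - | r0:36,r1:Mul1,r2:1044,r3:-1037,r4:29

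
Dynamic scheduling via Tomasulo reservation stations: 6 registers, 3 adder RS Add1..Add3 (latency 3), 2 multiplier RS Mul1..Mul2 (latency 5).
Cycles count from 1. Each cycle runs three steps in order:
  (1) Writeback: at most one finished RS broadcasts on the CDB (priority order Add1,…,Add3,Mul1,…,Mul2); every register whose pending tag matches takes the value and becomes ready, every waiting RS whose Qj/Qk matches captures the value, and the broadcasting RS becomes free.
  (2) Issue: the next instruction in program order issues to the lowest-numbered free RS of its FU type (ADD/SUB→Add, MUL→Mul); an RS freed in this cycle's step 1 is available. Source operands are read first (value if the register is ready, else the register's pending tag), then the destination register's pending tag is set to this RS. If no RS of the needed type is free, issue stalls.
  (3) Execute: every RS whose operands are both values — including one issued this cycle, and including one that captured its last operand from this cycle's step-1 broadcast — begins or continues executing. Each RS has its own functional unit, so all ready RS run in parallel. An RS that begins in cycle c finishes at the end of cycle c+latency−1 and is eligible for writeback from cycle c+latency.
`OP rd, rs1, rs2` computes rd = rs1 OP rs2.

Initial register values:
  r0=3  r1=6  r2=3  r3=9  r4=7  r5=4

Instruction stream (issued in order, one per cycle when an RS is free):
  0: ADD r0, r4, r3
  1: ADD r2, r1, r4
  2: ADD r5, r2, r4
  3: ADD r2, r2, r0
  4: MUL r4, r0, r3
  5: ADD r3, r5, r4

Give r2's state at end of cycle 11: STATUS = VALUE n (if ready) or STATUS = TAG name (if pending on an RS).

c1: issue ADD r0<-Add1 | r0:Add1,r1:6,r2:3,r3:9,r4:7,r5:4
c2: issue ADD r2<-Add2 | r0:Add1,r1:6,r2:Add2,r3:9,r4:7,r5:4
c3: issue ADD r5<-Add3 | r0:Add1,r1:6,r2:Add2,r3:9,r4:7,r5:Add3
c4: CDB Add1=16; issue ADD r2<-Add1 | r0:16,r1:6,r2:Add1,r3:9,r4:7,r5:Add3
c5: CDB Add2=13; issue MUL r4<-Mul1 | r0:16,r1:6,r2:Add1,r3:9,r4:Mul1,r5:Add3
c6: issue ADD r3<-Add2 | r0:16,r1:6,r2:Add1,r3:Add2,r4:Mul1,r5:Add3
c7: - | r0:16,r1:6,r2:Add1,r3:Add2,r4:Mul1,r5:Add3
c8: CDB Add1=29 | r0:16,r1:6,r2:29,r3:Add2,r4:Mul1,r5:Add3
c9: CDB Add3=20 | r0:16,r1:6,r2:29,r3:Add2,r4:Mul1,r5:20
c10: CDB Mul1=144 | r0:16,r1:6,r2:29,r3:Add2,r4:144,r5:20
c11: - | r0:16,r1:6,r2:29,r3:Add2,r4:144,r5:20

STATUS = VALUE 29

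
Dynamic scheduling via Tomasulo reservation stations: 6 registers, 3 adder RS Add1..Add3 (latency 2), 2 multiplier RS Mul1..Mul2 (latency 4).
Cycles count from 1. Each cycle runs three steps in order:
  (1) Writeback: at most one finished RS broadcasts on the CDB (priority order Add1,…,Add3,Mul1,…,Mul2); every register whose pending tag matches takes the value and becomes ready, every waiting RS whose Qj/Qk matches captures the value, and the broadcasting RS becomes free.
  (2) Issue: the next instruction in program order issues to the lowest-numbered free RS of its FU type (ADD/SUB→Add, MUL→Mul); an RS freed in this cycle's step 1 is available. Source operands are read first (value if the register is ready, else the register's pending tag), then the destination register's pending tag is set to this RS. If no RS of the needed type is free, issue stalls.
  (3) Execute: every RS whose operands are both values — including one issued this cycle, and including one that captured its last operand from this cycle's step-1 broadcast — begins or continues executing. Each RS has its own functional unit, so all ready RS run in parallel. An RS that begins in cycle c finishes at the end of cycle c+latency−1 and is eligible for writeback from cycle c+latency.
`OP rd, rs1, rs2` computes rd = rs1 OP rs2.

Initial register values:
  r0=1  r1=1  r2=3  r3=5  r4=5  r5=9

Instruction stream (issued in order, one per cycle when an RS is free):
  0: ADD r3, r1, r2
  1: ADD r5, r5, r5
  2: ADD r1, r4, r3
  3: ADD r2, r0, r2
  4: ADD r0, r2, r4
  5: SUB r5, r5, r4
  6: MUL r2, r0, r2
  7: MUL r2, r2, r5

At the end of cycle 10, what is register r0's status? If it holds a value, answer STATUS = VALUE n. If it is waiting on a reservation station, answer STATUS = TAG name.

STATUS = VALUE 9

c1: issue ADD r3<-Add1 | r0:1,r1:1,r2:3,r3:Add1,r4:5,r5:9
c2: issue ADD r5<-Add2 | r0:1,r1:1,r2:3,r3:Add1,r4:5,r5:Add2
c3: CDB Add1=4; issue ADD r1<-Add1 | r0:1,r1:Add1,r2:3,r3:4,r4:5,r5:Add2
c4: CDB Add2=18; issue ADD r2<-Add2 | r0:1,r1:Add1,r2:Add2,r3:4,r4:5,r5:18
c5: CDB Add1=9; issue ADD r0<-Add1 | r0:Add1,r1:9,r2:Add2,r3:4,r4:5,r5:18
c6: CDB Add2=4; issue SUB r5<-Add2 | r0:Add1,r1:9,r2:4,r3:4,r4:5,r5:Add2
c7: issue MUL r2<-Mul1 | r0:Add1,r1:9,r2:Mul1,r3:4,r4:5,r5:Add2
c8: CDB Add1=9; issue MUL r2<-Mul2 | r0:9,r1:9,r2:Mul2,r3:4,r4:5,r5:Add2
c9: CDB Add2=13 | r0:9,r1:9,r2:Mul2,r3:4,r4:5,r5:13
c10: - | r0:9,r1:9,r2:Mul2,r3:4,r4:5,r5:13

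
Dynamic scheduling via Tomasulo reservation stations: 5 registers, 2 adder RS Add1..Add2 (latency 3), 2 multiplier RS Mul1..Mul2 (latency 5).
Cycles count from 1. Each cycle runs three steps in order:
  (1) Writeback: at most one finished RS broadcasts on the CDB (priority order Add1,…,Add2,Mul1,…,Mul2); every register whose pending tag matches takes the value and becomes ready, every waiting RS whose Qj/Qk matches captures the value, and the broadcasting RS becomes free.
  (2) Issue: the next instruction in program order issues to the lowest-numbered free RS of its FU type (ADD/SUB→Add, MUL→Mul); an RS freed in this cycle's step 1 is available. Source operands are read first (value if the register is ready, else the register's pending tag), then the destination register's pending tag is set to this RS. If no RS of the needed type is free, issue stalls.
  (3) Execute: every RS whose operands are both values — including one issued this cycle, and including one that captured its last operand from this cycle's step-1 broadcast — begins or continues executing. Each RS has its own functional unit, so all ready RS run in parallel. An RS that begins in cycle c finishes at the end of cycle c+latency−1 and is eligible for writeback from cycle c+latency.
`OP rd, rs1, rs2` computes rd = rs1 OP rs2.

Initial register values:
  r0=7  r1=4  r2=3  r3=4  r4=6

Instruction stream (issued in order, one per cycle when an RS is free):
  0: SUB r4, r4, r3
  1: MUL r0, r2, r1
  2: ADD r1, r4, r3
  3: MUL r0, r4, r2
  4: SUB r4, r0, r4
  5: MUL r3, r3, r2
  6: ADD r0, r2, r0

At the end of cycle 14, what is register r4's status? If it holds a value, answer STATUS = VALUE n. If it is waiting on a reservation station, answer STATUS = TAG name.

  c1: issue SUB r4<-Add1  regs: r0:7,r1:4,r2:3,r3:4,r4:Add1
  c2: issue MUL r0<-Mul1  regs: r0:Mul1,r1:4,r2:3,r3:4,r4:Add1
  c3: issue ADD r1<-Add2  regs: r0:Mul1,r1:Add2,r2:3,r3:4,r4:Add1
  c4: CDB Add1=2; issue MUL r0<-Mul2  regs: r0:Mul2,r1:Add2,r2:3,r3:4,r4:2
  c5: issue SUB r4<-Add1  regs: r0:Mul2,r1:Add2,r2:3,r3:4,r4:Add1
  c6: stall  regs: r0:Mul2,r1:Add2,r2:3,r3:4,r4:Add1
  c7: CDB Add2=6; stall  regs: r0:Mul2,r1:6,r2:3,r3:4,r4:Add1
  c8: CDB Mul1=12; issue MUL r3<-Mul1  regs: r0:Mul2,r1:6,r2:3,r3:Mul1,r4:Add1
  c9: CDB Mul2=6; issue ADD r0<-Add2  regs: r0:Add2,r1:6,r2:3,r3:Mul1,r4:Add1
  c10: -  regs: r0:Add2,r1:6,r2:3,r3:Mul1,r4:Add1
  c11: -  regs: r0:Add2,r1:6,r2:3,r3:Mul1,r4:Add1
  c12: CDB Add1=4  regs: r0:Add2,r1:6,r2:3,r3:Mul1,r4:4
  c13: CDB Add2=9  regs: r0:9,r1:6,r2:3,r3:Mul1,r4:4
  c14: CDB Mul1=12  regs: r0:9,r1:6,r2:3,r3:12,r4:4

STATUS = VALUE 4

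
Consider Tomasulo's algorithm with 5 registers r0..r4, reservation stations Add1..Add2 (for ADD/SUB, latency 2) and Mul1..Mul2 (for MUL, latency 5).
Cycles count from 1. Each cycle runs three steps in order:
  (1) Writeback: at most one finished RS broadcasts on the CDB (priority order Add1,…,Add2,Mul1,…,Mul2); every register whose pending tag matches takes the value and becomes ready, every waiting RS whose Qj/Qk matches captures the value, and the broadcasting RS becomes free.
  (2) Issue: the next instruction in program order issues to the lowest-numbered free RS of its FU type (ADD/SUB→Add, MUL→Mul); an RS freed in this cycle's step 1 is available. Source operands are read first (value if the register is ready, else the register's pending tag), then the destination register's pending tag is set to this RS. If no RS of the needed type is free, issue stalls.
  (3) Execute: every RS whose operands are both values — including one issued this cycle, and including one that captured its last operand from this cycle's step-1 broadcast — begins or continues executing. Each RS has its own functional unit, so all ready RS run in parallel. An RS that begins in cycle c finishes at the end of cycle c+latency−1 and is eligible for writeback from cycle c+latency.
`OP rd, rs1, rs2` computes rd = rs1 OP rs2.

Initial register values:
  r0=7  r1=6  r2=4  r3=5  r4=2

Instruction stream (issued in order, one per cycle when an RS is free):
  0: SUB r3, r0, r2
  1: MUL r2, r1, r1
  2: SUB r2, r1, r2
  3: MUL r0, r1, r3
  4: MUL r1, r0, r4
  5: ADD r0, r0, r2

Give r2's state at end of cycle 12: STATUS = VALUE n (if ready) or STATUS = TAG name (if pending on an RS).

cycle 1: issue SUB r3<-Add1 // r0:7,r1:6,r2:4,r3:Add1,r4:2
cycle 2: issue MUL r2<-Mul1 // r0:7,r1:6,r2:Mul1,r3:Add1,r4:2
cycle 3: CDB Add1=3; issue SUB r2<-Add1 // r0:7,r1:6,r2:Add1,r3:3,r4:2
cycle 4: issue MUL r0<-Mul2 // r0:Mul2,r1:6,r2:Add1,r3:3,r4:2
cycle 5: stall // r0:Mul2,r1:6,r2:Add1,r3:3,r4:2
cycle 6: stall // r0:Mul2,r1:6,r2:Add1,r3:3,r4:2
cycle 7: CDB Mul1=36; issue MUL r1<-Mul1 // r0:Mul2,r1:Mul1,r2:Add1,r3:3,r4:2
cycle 8: issue ADD r0<-Add2 // r0:Add2,r1:Mul1,r2:Add1,r3:3,r4:2
cycle 9: CDB Add1=-30 // r0:Add2,r1:Mul1,r2:-30,r3:3,r4:2
cycle 10: CDB Mul2=18 // r0:Add2,r1:Mul1,r2:-30,r3:3,r4:2
cycle 11: - // r0:Add2,r1:Mul1,r2:-30,r3:3,r4:2
cycle 12: CDB Add2=-12 // r0:-12,r1:Mul1,r2:-30,r3:3,r4:2

STATUS = VALUE -30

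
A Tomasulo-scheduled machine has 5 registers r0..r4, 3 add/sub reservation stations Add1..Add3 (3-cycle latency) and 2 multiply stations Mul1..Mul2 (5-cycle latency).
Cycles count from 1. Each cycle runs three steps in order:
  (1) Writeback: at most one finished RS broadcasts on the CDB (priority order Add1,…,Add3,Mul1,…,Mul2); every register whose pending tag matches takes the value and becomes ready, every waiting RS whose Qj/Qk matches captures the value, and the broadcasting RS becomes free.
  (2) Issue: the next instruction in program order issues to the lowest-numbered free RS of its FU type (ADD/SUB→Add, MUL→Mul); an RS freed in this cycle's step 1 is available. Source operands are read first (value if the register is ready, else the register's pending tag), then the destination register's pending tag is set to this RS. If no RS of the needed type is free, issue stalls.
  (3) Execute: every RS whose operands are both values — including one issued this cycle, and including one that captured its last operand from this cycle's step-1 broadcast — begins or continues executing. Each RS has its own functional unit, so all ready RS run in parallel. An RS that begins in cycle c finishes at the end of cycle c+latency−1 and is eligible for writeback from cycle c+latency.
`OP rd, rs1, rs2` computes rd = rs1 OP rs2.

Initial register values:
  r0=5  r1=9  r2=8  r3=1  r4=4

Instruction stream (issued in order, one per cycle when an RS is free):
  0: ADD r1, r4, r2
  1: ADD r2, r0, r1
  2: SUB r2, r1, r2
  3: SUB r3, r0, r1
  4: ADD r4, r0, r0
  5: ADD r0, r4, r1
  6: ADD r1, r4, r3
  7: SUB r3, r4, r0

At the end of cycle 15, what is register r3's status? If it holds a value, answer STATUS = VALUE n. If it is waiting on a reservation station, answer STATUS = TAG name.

STATUS = TAG Add3

  c1: issue ADD r1<-Add1  regs: r0:5,r1:Add1,r2:8,r3:1,r4:4
  c2: issue ADD r2<-Add2  regs: r0:5,r1:Add1,r2:Add2,r3:1,r4:4
  c3: issue SUB r2<-Add3  regs: r0:5,r1:Add1,r2:Add3,r3:1,r4:4
  c4: CDB Add1=12; issue SUB r3<-Add1  regs: r0:5,r1:12,r2:Add3,r3:Add1,r4:4
  c5: stall  regs: r0:5,r1:12,r2:Add3,r3:Add1,r4:4
  c6: stall  regs: r0:5,r1:12,r2:Add3,r3:Add1,r4:4
  c7: CDB Add1=-7; issue ADD r4<-Add1  regs: r0:5,r1:12,r2:Add3,r3:-7,r4:Add1
  c8: CDB Add2=17; issue ADD r0<-Add2  regs: r0:Add2,r1:12,r2:Add3,r3:-7,r4:Add1
  c9: stall  regs: r0:Add2,r1:12,r2:Add3,r3:-7,r4:Add1
  c10: CDB Add1=10; issue ADD r1<-Add1  regs: r0:Add2,r1:Add1,r2:Add3,r3:-7,r4:10
  c11: CDB Add3=-5; issue SUB r3<-Add3  regs: r0:Add2,r1:Add1,r2:-5,r3:Add3,r4:10
  c12: -  regs: r0:Add2,r1:Add1,r2:-5,r3:Add3,r4:10
  c13: CDB Add1=3  regs: r0:Add2,r1:3,r2:-5,r3:Add3,r4:10
  c14: CDB Add2=22  regs: r0:22,r1:3,r2:-5,r3:Add3,r4:10
  c15: -  regs: r0:22,r1:3,r2:-5,r3:Add3,r4:10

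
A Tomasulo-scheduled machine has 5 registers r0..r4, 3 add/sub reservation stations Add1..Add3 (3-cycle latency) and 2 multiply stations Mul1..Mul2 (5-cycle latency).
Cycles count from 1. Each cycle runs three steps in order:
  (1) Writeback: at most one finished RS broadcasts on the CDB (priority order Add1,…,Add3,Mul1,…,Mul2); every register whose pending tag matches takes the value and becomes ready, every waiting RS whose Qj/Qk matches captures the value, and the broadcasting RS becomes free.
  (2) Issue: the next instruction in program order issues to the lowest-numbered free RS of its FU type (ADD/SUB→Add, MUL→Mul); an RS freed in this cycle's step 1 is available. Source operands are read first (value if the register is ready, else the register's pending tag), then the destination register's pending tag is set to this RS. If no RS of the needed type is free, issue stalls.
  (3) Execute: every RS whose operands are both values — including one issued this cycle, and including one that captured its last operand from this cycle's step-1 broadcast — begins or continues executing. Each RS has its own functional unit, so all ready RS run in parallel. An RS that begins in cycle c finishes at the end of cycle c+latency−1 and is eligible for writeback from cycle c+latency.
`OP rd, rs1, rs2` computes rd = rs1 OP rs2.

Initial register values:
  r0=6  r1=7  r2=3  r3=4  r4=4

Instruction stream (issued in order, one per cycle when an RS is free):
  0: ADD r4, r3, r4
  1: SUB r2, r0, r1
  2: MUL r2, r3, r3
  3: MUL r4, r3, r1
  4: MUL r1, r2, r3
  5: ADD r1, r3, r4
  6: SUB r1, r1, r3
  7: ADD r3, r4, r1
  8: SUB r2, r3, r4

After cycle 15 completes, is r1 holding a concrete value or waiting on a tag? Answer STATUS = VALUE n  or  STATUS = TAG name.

c1: issue ADD r4<-Add1 | r0:6,r1:7,r2:3,r3:4,r4:Add1
c2: issue SUB r2<-Add2 | r0:6,r1:7,r2:Add2,r3:4,r4:Add1
c3: issue MUL r2<-Mul1 | r0:6,r1:7,r2:Mul1,r3:4,r4:Add1
c4: CDB Add1=8; issue MUL r4<-Mul2 | r0:6,r1:7,r2:Mul1,r3:4,r4:Mul2
c5: CDB Add2=-1; stall | r0:6,r1:7,r2:Mul1,r3:4,r4:Mul2
c6: stall | r0:6,r1:7,r2:Mul1,r3:4,r4:Mul2
c7: stall | r0:6,r1:7,r2:Mul1,r3:4,r4:Mul2
c8: CDB Mul1=16; issue MUL r1<-Mul1 | r0:6,r1:Mul1,r2:16,r3:4,r4:Mul2
c9: CDB Mul2=28; issue ADD r1<-Add1 | r0:6,r1:Add1,r2:16,r3:4,r4:28
c10: issue SUB r1<-Add2 | r0:6,r1:Add2,r2:16,r3:4,r4:28
c11: issue ADD r3<-Add3 | r0:6,r1:Add2,r2:16,r3:Add3,r4:28
c12: CDB Add1=32; issue SUB r2<-Add1 | r0:6,r1:Add2,r2:Add1,r3:Add3,r4:28
c13: CDB Mul1=64 | r0:6,r1:Add2,r2:Add1,r3:Add3,r4:28
c14: - | r0:6,r1:Add2,r2:Add1,r3:Add3,r4:28
c15: CDB Add2=28 | r0:6,r1:28,r2:Add1,r3:Add3,r4:28

STATUS = VALUE 28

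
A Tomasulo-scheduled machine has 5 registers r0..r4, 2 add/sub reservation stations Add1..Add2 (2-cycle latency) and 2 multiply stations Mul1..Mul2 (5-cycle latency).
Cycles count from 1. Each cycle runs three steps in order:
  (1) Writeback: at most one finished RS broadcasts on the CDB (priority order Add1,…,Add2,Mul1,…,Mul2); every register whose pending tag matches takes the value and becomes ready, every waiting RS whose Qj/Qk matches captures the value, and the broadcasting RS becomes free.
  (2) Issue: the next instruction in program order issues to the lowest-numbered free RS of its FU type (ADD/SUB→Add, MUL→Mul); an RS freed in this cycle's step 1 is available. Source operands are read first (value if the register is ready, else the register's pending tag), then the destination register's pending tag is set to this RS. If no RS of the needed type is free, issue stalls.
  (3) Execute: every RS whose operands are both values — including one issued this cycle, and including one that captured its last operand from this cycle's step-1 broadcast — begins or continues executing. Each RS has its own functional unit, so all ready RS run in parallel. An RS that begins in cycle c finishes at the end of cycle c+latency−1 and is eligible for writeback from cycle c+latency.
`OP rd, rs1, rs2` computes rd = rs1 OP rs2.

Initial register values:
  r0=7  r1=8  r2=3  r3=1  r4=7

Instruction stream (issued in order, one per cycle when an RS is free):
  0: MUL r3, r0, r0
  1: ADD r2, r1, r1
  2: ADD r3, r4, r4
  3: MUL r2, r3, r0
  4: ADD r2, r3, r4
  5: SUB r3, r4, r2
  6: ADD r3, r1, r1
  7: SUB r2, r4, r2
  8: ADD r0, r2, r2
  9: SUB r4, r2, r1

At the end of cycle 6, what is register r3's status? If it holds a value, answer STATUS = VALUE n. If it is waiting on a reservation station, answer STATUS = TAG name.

STATUS = TAG Add2

  c1: issue MUL r3<-Mul1  regs: r0:7,r1:8,r2:3,r3:Mul1,r4:7
  c2: issue ADD r2<-Add1  regs: r0:7,r1:8,r2:Add1,r3:Mul1,r4:7
  c3: issue ADD r3<-Add2  regs: r0:7,r1:8,r2:Add1,r3:Add2,r4:7
  c4: CDB Add1=16; issue MUL r2<-Mul2  regs: r0:7,r1:8,r2:Mul2,r3:Add2,r4:7
  c5: CDB Add2=14; issue ADD r2<-Add1  regs: r0:7,r1:8,r2:Add1,r3:14,r4:7
  c6: CDB Mul1=49; issue SUB r3<-Add2  regs: r0:7,r1:8,r2:Add1,r3:Add2,r4:7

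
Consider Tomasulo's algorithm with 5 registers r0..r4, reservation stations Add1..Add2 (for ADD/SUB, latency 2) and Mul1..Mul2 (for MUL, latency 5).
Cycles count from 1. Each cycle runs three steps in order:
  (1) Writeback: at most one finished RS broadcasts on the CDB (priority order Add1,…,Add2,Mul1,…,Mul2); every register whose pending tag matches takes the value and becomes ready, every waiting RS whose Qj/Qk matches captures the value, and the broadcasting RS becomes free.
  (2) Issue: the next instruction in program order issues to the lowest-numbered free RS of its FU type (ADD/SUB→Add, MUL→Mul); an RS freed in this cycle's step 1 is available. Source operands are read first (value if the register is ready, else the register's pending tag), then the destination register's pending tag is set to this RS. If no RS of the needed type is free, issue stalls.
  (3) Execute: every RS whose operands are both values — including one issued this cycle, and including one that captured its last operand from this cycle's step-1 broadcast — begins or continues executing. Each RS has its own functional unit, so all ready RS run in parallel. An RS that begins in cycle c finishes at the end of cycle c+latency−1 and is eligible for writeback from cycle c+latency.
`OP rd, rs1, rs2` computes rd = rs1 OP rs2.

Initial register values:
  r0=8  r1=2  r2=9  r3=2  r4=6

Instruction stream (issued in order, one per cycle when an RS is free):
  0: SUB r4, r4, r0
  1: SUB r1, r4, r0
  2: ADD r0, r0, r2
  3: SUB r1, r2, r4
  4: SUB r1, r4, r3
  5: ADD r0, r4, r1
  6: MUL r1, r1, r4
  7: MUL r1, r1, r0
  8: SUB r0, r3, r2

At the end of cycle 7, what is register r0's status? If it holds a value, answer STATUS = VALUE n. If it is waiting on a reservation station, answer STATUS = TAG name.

  c1: issue SUB r4<-Add1  regs: r0:8,r1:2,r2:9,r3:2,r4:Add1
  c2: issue SUB r1<-Add2  regs: r0:8,r1:Add2,r2:9,r3:2,r4:Add1
  c3: CDB Add1=-2; issue ADD r0<-Add1  regs: r0:Add1,r1:Add2,r2:9,r3:2,r4:-2
  c4: stall  regs: r0:Add1,r1:Add2,r2:9,r3:2,r4:-2
  c5: CDB Add1=17; issue SUB r1<-Add1  regs: r0:17,r1:Add1,r2:9,r3:2,r4:-2
  c6: CDB Add2=-10; issue SUB r1<-Add2  regs: r0:17,r1:Add2,r2:9,r3:2,r4:-2
  c7: CDB Add1=11; issue ADD r0<-Add1  regs: r0:Add1,r1:Add2,r2:9,r3:2,r4:-2

STATUS = TAG Add1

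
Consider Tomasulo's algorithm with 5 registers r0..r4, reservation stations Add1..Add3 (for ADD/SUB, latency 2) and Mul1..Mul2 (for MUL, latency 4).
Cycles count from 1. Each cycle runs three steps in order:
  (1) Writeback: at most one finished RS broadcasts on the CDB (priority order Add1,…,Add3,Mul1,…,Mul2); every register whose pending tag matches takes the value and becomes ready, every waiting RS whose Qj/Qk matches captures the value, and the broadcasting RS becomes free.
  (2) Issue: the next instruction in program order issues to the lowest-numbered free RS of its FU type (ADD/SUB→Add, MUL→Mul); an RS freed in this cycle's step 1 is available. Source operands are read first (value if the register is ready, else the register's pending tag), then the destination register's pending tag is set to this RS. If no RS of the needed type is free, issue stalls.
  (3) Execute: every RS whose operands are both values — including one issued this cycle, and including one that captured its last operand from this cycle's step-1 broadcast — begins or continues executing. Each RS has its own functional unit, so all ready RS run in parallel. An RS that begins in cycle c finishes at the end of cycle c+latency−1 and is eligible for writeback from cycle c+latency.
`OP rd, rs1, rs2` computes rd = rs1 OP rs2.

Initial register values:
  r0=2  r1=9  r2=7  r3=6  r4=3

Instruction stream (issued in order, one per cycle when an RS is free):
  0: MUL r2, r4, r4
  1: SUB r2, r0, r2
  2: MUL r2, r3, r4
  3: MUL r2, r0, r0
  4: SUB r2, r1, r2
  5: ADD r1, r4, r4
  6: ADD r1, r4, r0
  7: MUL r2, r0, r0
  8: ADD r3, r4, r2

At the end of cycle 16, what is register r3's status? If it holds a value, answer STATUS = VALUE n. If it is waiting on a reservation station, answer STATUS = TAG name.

STATUS = VALUE 7

c1: issue MUL r2<-Mul1 | r0:2,r1:9,r2:Mul1,r3:6,r4:3
c2: issue SUB r2<-Add1 | r0:2,r1:9,r2:Add1,r3:6,r4:3
c3: issue MUL r2<-Mul2 | r0:2,r1:9,r2:Mul2,r3:6,r4:3
c4: stall | r0:2,r1:9,r2:Mul2,r3:6,r4:3
c5: CDB Mul1=9; issue MUL r2<-Mul1 | r0:2,r1:9,r2:Mul1,r3:6,r4:3
c6: issue SUB r2<-Add2 | r0:2,r1:9,r2:Add2,r3:6,r4:3
c7: CDB Add1=-7; issue ADD r1<-Add1 | r0:2,r1:Add1,r2:Add2,r3:6,r4:3
c8: CDB Mul2=18; issue ADD r1<-Add3 | r0:2,r1:Add3,r2:Add2,r3:6,r4:3
c9: CDB Add1=6; issue MUL r2<-Mul2 | r0:2,r1:Add3,r2:Mul2,r3:6,r4:3
c10: CDB Add3=5; issue ADD r3<-Add1 | r0:2,r1:5,r2:Mul2,r3:Add1,r4:3
c11: CDB Mul1=4 | r0:2,r1:5,r2:Mul2,r3:Add1,r4:3
c12: - | r0:2,r1:5,r2:Mul2,r3:Add1,r4:3
c13: CDB Add2=5 | r0:2,r1:5,r2:Mul2,r3:Add1,r4:3
c14: CDB Mul2=4 | r0:2,r1:5,r2:4,r3:Add1,r4:3
c15: - | r0:2,r1:5,r2:4,r3:Add1,r4:3
c16: CDB Add1=7 | r0:2,r1:5,r2:4,r3:7,r4:3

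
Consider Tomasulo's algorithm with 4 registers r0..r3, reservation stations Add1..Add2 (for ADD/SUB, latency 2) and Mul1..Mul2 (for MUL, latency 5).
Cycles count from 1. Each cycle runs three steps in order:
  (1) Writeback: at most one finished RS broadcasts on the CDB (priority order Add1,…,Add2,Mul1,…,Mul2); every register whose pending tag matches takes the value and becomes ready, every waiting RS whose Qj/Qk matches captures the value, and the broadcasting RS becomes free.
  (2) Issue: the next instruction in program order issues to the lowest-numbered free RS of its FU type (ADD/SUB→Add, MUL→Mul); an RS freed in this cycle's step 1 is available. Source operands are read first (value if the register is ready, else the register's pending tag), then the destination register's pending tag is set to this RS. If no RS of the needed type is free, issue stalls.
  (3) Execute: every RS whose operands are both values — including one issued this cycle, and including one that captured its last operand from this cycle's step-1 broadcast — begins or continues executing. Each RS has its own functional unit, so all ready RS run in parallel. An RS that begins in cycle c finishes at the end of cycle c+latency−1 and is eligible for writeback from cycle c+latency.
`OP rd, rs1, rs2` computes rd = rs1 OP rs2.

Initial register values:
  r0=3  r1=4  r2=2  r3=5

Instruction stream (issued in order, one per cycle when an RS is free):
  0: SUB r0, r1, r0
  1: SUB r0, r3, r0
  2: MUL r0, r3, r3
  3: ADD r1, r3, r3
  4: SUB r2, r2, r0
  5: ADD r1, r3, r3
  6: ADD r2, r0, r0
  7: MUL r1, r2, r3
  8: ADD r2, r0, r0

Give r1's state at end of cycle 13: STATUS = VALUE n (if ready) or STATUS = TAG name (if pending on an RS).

c1: issue SUB r0<-Add1 | r0:Add1,r1:4,r2:2,r3:5
c2: issue SUB r0<-Add2 | r0:Add2,r1:4,r2:2,r3:5
c3: CDB Add1=1; issue MUL r0<-Mul1 | r0:Mul1,r1:4,r2:2,r3:5
c4: issue ADD r1<-Add1 | r0:Mul1,r1:Add1,r2:2,r3:5
c5: CDB Add2=4; issue SUB r2<-Add2 | r0:Mul1,r1:Add1,r2:Add2,r3:5
c6: CDB Add1=10; issue ADD r1<-Add1 | r0:Mul1,r1:Add1,r2:Add2,r3:5
c7: stall | r0:Mul1,r1:Add1,r2:Add2,r3:5
c8: CDB Add1=10; issue ADD r2<-Add1 | r0:Mul1,r1:10,r2:Add1,r3:5
c9: CDB Mul1=25; issue MUL r1<-Mul1 | r0:25,r1:Mul1,r2:Add1,r3:5
c10: stall | r0:25,r1:Mul1,r2:Add1,r3:5
c11: CDB Add1=50; issue ADD r2<-Add1 | r0:25,r1:Mul1,r2:Add1,r3:5
c12: CDB Add2=-23 | r0:25,r1:Mul1,r2:Add1,r3:5
c13: CDB Add1=50 | r0:25,r1:Mul1,r2:50,r3:5

STATUS = TAG Mul1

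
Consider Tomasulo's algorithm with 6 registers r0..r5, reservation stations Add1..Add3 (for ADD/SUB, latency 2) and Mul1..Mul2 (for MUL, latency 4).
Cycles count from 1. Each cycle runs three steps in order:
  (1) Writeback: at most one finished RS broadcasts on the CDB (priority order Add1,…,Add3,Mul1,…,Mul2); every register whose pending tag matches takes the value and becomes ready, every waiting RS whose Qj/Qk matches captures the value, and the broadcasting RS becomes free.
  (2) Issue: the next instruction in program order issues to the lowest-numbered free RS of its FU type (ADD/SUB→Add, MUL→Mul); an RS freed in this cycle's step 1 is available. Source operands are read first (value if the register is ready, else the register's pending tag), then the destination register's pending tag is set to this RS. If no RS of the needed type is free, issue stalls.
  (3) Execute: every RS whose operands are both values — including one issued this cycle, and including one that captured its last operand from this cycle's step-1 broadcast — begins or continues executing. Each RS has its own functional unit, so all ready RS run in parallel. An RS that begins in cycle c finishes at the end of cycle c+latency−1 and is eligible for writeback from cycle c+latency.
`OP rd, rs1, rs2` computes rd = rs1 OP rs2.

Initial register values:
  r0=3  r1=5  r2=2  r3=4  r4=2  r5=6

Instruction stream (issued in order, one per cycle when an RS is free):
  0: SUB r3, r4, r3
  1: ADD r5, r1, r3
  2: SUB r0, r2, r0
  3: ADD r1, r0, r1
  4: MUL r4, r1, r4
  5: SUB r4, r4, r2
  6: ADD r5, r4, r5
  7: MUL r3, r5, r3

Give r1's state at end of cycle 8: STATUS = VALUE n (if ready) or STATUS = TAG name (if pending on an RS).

  c1: issue SUB r3<-Add1  regs: r0:3,r1:5,r2:2,r3:Add1,r4:2,r5:6
  c2: issue ADD r5<-Add2  regs: r0:3,r1:5,r2:2,r3:Add1,r4:2,r5:Add2
  c3: CDB Add1=-2; issue SUB r0<-Add1  regs: r0:Add1,r1:5,r2:2,r3:-2,r4:2,r5:Add2
  c4: issue ADD r1<-Add3  regs: r0:Add1,r1:Add3,r2:2,r3:-2,r4:2,r5:Add2
  c5: CDB Add1=-1; issue MUL r4<-Mul1  regs: r0:-1,r1:Add3,r2:2,r3:-2,r4:Mul1,r5:Add2
  c6: CDB Add2=3; issue SUB r4<-Add1  regs: r0:-1,r1:Add3,r2:2,r3:-2,r4:Add1,r5:3
  c7: CDB Add3=4; issue ADD r5<-Add2  regs: r0:-1,r1:4,r2:2,r3:-2,r4:Add1,r5:Add2
  c8: issue MUL r3<-Mul2  regs: r0:-1,r1:4,r2:2,r3:Mul2,r4:Add1,r5:Add2

STATUS = VALUE 4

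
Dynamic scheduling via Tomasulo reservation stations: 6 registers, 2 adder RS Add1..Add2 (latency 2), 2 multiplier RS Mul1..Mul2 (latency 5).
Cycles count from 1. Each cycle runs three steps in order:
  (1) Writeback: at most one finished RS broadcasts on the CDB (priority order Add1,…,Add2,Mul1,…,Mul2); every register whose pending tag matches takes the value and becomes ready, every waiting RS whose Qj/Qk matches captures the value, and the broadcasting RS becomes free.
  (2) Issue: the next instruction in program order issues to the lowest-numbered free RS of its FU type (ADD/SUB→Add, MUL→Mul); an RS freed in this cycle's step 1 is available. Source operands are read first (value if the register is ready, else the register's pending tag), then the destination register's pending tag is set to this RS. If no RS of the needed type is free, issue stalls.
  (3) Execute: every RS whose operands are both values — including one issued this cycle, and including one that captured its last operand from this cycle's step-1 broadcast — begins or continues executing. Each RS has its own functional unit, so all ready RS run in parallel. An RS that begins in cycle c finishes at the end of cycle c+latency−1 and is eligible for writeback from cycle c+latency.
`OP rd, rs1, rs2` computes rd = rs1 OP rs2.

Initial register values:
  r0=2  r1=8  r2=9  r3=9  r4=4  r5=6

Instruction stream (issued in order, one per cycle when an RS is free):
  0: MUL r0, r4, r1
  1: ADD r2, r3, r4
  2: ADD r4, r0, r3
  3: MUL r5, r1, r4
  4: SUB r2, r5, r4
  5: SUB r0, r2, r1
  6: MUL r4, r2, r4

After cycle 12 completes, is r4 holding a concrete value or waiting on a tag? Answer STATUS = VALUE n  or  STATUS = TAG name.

  c1: issue MUL r0<-Mul1  regs: r0:Mul1,r1:8,r2:9,r3:9,r4:4,r5:6
  c2: issue ADD r2<-Add1  regs: r0:Mul1,r1:8,r2:Add1,r3:9,r4:4,r5:6
  c3: issue ADD r4<-Add2  regs: r0:Mul1,r1:8,r2:Add1,r3:9,r4:Add2,r5:6
  c4: CDB Add1=13; issue MUL r5<-Mul2  regs: r0:Mul1,r1:8,r2:13,r3:9,r4:Add2,r5:Mul2
  c5: issue SUB r2<-Add1  regs: r0:Mul1,r1:8,r2:Add1,r3:9,r4:Add2,r5:Mul2
  c6: CDB Mul1=32; stall  regs: r0:32,r1:8,r2:Add1,r3:9,r4:Add2,r5:Mul2
  c7: stall  regs: r0:32,r1:8,r2:Add1,r3:9,r4:Add2,r5:Mul2
  c8: CDB Add2=41; issue SUB r0<-Add2  regs: r0:Add2,r1:8,r2:Add1,r3:9,r4:41,r5:Mul2
  c9: issue MUL r4<-Mul1  regs: r0:Add2,r1:8,r2:Add1,r3:9,r4:Mul1,r5:Mul2
  c10: -  regs: r0:Add2,r1:8,r2:Add1,r3:9,r4:Mul1,r5:Mul2
  c11: -  regs: r0:Add2,r1:8,r2:Add1,r3:9,r4:Mul1,r5:Mul2
  c12: -  regs: r0:Add2,r1:8,r2:Add1,r3:9,r4:Mul1,r5:Mul2

STATUS = TAG Mul1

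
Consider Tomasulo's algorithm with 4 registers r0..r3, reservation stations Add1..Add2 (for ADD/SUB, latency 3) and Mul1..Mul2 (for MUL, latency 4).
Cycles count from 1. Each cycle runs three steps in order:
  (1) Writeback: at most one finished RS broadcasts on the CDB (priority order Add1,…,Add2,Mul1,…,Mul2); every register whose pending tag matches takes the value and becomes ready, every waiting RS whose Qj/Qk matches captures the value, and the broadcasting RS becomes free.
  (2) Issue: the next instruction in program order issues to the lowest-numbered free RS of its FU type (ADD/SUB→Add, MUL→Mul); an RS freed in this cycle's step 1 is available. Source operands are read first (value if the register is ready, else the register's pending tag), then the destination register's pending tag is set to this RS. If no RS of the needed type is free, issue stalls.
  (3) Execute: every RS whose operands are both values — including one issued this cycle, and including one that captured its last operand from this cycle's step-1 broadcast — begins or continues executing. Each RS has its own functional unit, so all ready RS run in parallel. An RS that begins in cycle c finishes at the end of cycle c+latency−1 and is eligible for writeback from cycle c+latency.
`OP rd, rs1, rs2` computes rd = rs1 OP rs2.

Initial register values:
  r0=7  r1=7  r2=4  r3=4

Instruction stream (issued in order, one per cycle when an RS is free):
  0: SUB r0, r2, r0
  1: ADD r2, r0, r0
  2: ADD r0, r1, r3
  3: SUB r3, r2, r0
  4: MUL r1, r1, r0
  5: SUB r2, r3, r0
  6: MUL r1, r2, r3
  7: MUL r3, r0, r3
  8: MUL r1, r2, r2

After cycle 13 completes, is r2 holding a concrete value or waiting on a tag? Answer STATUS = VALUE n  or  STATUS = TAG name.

STATUS = TAG Add2

cycle 1: issue SUB r0<-Add1 // r0:Add1,r1:7,r2:4,r3:4
cycle 2: issue ADD r2<-Add2 // r0:Add1,r1:7,r2:Add2,r3:4
cycle 3: stall // r0:Add1,r1:7,r2:Add2,r3:4
cycle 4: CDB Add1=-3; issue ADD r0<-Add1 // r0:Add1,r1:7,r2:Add2,r3:4
cycle 5: stall // r0:Add1,r1:7,r2:Add2,r3:4
cycle 6: stall // r0:Add1,r1:7,r2:Add2,r3:4
cycle 7: CDB Add1=11; issue SUB r3<-Add1 // r0:11,r1:7,r2:Add2,r3:Add1
cycle 8: CDB Add2=-6; issue MUL r1<-Mul1 // r0:11,r1:Mul1,r2:-6,r3:Add1
cycle 9: issue SUB r2<-Add2 // r0:11,r1:Mul1,r2:Add2,r3:Add1
cycle 10: issue MUL r1<-Mul2 // r0:11,r1:Mul2,r2:Add2,r3:Add1
cycle 11: CDB Add1=-17; stall // r0:11,r1:Mul2,r2:Add2,r3:-17
cycle 12: CDB Mul1=77; issue MUL r3<-Mul1 // r0:11,r1:Mul2,r2:Add2,r3:Mul1
cycle 13: stall // r0:11,r1:Mul2,r2:Add2,r3:Mul1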